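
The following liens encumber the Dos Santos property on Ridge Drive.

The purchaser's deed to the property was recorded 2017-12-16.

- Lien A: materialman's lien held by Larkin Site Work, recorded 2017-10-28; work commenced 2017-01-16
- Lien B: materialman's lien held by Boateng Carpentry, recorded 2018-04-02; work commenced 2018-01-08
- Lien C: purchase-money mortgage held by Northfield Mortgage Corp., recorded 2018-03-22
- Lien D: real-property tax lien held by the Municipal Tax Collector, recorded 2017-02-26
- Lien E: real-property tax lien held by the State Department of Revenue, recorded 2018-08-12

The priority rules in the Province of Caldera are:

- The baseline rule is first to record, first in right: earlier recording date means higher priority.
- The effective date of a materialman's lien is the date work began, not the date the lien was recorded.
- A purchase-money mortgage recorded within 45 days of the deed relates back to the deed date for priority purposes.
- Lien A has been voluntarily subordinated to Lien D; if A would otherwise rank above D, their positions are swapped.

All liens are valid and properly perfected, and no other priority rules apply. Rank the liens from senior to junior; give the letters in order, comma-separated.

D, A, B, C, E

Effective dates: A is treated as recorded 2017-01-16, the work-commencement date; B is treated as recorded 2018-01-08, the work-commencement date; C missed the 45-day window (96 days after the deed), so its recording date stands.
Ordering by effective date: A (2017-01-16), D (2017-02-26), B (2018-01-08), C (2018-03-22), E (2018-08-12).
Because A would otherwise rank above D, the subordination swaps them.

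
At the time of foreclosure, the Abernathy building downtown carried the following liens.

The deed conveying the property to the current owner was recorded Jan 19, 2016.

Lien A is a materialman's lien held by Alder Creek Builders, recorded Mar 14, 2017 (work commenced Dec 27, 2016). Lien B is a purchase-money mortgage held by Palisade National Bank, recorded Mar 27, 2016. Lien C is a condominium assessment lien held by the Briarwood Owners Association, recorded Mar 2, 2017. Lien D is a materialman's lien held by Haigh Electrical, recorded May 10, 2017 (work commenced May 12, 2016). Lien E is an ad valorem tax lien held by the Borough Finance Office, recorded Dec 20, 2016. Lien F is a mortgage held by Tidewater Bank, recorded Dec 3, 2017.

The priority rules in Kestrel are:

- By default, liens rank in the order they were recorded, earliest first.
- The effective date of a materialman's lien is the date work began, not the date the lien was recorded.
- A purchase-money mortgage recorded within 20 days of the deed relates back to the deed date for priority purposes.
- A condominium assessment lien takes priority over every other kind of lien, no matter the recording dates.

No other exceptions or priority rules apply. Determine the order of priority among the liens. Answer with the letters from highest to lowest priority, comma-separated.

Effective dates: A relates back to Dec 27, 2016 (work commenced); B was recorded 68 days after the deed, outside the 20-day window, so it keeps its recording date; D's effective date is May 12, 2016, when work began.
C, as a condominium assessment lien, has superpriority and ranks first.
The other liens, earliest effective date first: B (Mar 27, 2016), D (May 12, 2016), E (Dec 20, 2016), A (Dec 27, 2016), F (Dec 3, 2017).

C, B, D, E, A, F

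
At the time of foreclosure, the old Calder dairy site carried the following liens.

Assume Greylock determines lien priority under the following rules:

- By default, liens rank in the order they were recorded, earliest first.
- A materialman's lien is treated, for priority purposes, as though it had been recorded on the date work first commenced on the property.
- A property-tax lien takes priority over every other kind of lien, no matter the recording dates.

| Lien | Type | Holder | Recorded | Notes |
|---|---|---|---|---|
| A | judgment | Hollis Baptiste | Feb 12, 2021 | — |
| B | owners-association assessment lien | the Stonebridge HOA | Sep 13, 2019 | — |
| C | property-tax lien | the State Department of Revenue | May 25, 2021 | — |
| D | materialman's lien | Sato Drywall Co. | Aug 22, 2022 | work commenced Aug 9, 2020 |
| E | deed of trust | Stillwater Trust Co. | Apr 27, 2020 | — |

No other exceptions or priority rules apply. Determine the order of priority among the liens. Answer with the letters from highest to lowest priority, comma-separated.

C, B, E, D, A

First, effective dates: D's effective date is Aug 9, 2020, when work began.
C is a property-tax lien and takes priority over every other lien.
The other liens, earliest effective date first: B (Sep 13, 2019), E (Apr 27, 2020), D (Aug 9, 2020), A (Feb 12, 2021).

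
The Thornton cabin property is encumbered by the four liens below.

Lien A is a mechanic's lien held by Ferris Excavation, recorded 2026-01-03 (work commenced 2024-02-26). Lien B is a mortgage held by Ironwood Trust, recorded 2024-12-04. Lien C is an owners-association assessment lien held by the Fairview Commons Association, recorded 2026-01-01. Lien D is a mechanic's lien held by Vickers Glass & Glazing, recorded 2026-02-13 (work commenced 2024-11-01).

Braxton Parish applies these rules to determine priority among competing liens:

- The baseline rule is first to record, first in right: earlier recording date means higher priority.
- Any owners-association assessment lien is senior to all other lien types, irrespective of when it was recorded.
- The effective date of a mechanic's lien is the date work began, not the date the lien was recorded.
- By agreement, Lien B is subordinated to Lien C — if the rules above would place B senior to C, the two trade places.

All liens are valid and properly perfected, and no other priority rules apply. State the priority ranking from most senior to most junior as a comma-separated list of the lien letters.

Effective dates after the stated exceptions: A is treated as recorded 2024-02-26, the work-commencement date; D's effective date is 2024-11-01, when work began.
C is an owners-association assessment lien, so it outranks all other liens regardless of date.
Remaining liens by effective date: A (2024-02-26), D (2024-11-01), B (2024-12-04).
Since B is not senior to C, the subordination leaves the order unchanged.

C, A, D, B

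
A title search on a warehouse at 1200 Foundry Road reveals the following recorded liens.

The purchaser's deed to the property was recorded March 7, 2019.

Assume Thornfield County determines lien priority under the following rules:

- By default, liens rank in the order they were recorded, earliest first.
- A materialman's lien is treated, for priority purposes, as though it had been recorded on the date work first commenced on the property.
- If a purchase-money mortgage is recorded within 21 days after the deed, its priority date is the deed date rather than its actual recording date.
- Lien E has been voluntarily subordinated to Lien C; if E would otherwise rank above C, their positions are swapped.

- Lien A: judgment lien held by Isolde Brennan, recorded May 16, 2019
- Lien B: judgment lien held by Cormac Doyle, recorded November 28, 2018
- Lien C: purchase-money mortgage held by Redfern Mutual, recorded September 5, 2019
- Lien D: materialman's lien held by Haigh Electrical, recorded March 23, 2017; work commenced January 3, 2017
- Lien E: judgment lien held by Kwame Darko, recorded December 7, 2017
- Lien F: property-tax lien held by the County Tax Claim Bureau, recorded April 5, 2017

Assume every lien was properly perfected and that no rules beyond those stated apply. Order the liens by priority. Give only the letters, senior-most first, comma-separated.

D, F, C, B, A, E

Effective dates: C missed the 21-day window (182 days after the deed), so its recording date stands; D relates back to January 3, 2017 (work commenced).
By effective date, earliest first: D (January 3, 2017), F (April 5, 2017), E (December 7, 2017), B (November 28, 2018), A (May 16, 2019), C (September 5, 2019).
E is senior to C before the subordination, so the two trade places.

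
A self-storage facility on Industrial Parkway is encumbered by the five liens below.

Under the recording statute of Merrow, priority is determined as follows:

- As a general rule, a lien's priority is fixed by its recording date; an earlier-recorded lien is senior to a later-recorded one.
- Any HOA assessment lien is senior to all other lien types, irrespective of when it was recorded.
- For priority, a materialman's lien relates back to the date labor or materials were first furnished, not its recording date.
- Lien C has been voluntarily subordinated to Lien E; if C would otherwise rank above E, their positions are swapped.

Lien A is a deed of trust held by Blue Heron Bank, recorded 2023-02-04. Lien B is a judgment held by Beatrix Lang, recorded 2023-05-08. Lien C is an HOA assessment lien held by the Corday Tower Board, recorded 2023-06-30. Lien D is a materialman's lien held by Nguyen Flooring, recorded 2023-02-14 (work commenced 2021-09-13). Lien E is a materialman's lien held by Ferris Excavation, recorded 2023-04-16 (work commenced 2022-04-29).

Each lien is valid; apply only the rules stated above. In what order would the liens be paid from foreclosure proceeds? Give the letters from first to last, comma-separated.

Effective dates: D's effective date is 2021-09-13, when work began; E relates back to 2022-04-29 (work commenced).
C is an HOA assessment lien and takes priority over every other lien.
Remaining liens by effective date: D (2021-09-13), E (2022-04-29), A (2023-02-04), B (2023-05-08).
C is senior to E before the subordination, so the two trade places.

E, D, C, A, B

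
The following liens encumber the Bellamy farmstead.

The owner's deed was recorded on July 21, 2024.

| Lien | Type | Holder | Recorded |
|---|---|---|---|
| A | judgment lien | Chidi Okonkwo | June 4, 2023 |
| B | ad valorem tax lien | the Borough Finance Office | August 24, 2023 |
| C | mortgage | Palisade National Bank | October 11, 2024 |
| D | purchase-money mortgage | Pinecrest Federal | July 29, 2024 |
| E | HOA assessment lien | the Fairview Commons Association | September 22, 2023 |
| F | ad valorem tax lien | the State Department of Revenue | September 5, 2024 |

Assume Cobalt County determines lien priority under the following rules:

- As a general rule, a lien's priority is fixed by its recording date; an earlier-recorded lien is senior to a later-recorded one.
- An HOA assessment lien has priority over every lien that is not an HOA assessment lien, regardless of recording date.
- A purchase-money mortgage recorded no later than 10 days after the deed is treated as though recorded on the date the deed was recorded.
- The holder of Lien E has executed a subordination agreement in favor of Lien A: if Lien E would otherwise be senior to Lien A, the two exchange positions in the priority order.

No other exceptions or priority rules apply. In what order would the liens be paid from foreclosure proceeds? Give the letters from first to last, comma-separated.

A, E, B, D, F, C

Effective dates: D was recorded within the 10-day window, so its effective date is the deed date July 21, 2024.
E is an HOA assessment lien, so it outranks all other liens regardless of date.
The other liens, earliest effective date first: A (June 4, 2023), B (August 24, 2023), D (July 21, 2024), F (September 5, 2024), C (October 11, 2024).
The subordination applies — E was senior to A — so E and A swap.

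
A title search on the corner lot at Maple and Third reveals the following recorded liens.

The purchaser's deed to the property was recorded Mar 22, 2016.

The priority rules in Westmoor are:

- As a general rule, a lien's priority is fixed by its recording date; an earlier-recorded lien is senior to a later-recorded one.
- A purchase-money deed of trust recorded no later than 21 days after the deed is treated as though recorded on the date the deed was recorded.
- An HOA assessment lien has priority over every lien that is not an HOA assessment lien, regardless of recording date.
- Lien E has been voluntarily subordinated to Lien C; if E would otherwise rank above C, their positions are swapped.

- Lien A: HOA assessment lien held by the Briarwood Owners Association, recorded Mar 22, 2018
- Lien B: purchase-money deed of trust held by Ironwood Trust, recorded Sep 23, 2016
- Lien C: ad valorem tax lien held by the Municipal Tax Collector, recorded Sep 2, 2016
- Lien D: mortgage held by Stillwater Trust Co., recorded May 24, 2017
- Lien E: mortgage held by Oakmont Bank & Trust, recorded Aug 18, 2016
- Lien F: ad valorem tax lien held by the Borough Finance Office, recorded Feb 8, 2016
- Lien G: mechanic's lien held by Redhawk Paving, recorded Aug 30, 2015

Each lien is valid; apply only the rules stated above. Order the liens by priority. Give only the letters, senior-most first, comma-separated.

Adjusting effective dates: B was recorded 185 days after the deed, outside the 21-day window, so it keeps its recording date.
A is an HOA assessment lien and takes priority over every other lien.
Remaining liens by effective date: G (Aug 30, 2015), F (Feb 8, 2016), E (Aug 18, 2016), C (Sep 2, 2016), B (Sep 23, 2016), D (May 24, 2017).
E would otherwise be senior to C, so under the subordination agreement E and C exchange positions.

A, G, F, C, E, B, D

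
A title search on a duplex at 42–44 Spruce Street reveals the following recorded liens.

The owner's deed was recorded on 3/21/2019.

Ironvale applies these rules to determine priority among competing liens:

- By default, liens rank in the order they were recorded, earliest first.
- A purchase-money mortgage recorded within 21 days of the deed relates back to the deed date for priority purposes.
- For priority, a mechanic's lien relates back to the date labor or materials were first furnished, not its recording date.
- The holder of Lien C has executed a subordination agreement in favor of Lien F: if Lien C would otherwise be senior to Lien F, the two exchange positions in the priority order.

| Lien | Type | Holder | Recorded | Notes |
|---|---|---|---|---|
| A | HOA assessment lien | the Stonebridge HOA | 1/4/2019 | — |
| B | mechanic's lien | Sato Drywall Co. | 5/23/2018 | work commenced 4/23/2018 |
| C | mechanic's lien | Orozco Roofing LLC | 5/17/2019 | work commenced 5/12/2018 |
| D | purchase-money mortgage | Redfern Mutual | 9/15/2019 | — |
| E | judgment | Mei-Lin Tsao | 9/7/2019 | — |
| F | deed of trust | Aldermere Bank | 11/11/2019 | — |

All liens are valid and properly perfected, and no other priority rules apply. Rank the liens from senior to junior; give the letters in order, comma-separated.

Effective dates after the stated exceptions: B is treated as recorded 4/23/2018, the work-commencement date; C's effective date is 5/12/2018, when work began; D was recorded 178 days after the deed, outside the 21-day window, so it keeps its recording date.
Ordering by effective date: B (4/23/2018), C (5/12/2018), A (1/4/2019), E (9/7/2019), D (9/15/2019), F (11/11/2019).
C is senior to F before the subordination, so the two trade places.

B, F, A, E, D, C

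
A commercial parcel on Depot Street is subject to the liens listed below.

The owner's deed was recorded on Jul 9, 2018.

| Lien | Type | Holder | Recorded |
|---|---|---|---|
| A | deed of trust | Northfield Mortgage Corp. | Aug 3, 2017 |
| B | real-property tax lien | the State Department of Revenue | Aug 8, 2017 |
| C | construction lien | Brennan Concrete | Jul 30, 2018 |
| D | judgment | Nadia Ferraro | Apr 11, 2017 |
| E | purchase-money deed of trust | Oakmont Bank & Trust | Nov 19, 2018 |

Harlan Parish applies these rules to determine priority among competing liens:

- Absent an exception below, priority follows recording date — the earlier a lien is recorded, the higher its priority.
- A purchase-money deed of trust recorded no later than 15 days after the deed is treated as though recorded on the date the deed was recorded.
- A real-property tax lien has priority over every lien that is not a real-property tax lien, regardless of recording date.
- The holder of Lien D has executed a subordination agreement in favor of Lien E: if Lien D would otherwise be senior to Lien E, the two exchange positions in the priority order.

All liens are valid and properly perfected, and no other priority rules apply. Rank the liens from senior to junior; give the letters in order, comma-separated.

B, E, A, C, D

First, effective dates: E was recorded 133 days after the deed — beyond 15 days — so no relation-back applies.
B is a real-property tax lien and takes priority over every other lien.
The other liens, earliest effective date first: D (Apr 11, 2017), A (Aug 3, 2017), C (Jul 30, 2018), E (Nov 19, 2018).
D would otherwise be senior to E, so under the subordination agreement D and E exchange positions.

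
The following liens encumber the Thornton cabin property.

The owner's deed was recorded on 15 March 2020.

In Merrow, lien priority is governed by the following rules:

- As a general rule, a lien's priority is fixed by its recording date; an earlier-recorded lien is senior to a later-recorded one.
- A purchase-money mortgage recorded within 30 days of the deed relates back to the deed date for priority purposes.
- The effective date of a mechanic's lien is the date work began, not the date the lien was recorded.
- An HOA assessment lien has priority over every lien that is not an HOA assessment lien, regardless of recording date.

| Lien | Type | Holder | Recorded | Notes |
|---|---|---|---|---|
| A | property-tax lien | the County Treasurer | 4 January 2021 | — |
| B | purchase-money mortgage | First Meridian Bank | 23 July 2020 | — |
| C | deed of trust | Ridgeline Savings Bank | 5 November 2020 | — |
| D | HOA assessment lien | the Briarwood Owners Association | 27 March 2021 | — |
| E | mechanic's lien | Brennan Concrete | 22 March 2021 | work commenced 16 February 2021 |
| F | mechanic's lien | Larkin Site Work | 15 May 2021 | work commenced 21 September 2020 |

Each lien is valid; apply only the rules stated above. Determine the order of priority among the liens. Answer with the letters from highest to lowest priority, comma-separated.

D, B, F, C, A, E

First, effective dates: B missed the 30-day window (130 days after the deed), so its recording date stands; E is treated as recorded 16 February 2021, the work-commencement date; F relates back to 21 September 2020 (work commenced).
D is an HOA assessment lien and takes priority over every other lien.
The other liens, earliest effective date first: B (23 July 2020), F (21 September 2020), C (5 November 2020), A (4 January 2021), E (16 February 2021).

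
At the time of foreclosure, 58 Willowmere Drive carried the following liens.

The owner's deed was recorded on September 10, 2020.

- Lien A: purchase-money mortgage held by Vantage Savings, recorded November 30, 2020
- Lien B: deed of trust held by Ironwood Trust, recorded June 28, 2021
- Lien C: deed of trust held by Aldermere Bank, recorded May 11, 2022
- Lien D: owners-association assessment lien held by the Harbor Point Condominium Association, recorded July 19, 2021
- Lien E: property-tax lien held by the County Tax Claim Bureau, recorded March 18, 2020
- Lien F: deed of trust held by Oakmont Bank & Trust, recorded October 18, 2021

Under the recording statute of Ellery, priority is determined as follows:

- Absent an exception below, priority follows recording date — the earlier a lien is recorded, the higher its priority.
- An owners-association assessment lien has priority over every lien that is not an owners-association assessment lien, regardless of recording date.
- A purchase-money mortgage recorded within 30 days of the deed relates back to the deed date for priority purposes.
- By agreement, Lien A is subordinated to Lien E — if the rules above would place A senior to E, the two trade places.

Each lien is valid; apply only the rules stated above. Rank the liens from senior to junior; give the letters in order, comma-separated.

Effective dates after the stated exceptions: A missed the 30-day window (81 days after the deed), so its recording date stands.
D is an owners-association assessment lien, so it outranks all other liens regardless of date.
The other liens, earliest effective date first: E (March 18, 2020), A (November 30, 2020), B (June 28, 2021), F (October 18, 2021), C (May 11, 2022).
A is already junior to E, so the subordination agreement changes nothing.

D, E, A, B, F, C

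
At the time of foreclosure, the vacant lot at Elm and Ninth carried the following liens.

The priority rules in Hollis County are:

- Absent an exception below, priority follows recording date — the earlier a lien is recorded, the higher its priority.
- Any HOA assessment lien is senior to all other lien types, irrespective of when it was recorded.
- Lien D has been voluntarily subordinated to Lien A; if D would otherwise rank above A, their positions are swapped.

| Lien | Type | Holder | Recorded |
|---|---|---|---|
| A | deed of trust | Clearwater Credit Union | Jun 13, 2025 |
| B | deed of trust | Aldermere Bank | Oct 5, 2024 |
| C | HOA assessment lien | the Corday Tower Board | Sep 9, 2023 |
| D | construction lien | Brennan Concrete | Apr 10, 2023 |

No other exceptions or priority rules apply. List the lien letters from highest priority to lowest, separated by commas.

C, A, B, D

C, as an HOA assessment lien, has superpriority and ranks first.
Ordering the rest by effective date: D (Apr 10, 2023), B (Oct 5, 2024), A (Jun 13, 2025).
D would otherwise be senior to A, so under the subordination agreement D and A exchange positions.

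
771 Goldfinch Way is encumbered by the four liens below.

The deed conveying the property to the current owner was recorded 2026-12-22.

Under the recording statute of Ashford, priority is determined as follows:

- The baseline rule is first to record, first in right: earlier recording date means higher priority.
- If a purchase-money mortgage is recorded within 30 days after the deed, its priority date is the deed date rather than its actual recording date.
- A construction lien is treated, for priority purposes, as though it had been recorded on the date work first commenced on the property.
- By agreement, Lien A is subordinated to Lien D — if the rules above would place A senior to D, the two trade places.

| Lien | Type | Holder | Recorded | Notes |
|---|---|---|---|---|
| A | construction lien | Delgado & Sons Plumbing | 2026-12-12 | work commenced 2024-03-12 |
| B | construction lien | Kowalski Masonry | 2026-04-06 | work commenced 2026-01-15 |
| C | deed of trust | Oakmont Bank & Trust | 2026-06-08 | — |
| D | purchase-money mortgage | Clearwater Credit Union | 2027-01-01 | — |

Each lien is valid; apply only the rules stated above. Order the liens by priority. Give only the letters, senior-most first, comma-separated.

D, B, C, A

Effective dates: A relates back to 2024-03-12 (work commenced); B's effective date is 2026-01-15, when work began; D relates back to the deed date 2026-12-22.
Ordering by effective date: A (2024-03-12), B (2026-01-15), C (2026-06-08), D (2026-12-22).
The subordination applies — A was senior to D — so A and D swap.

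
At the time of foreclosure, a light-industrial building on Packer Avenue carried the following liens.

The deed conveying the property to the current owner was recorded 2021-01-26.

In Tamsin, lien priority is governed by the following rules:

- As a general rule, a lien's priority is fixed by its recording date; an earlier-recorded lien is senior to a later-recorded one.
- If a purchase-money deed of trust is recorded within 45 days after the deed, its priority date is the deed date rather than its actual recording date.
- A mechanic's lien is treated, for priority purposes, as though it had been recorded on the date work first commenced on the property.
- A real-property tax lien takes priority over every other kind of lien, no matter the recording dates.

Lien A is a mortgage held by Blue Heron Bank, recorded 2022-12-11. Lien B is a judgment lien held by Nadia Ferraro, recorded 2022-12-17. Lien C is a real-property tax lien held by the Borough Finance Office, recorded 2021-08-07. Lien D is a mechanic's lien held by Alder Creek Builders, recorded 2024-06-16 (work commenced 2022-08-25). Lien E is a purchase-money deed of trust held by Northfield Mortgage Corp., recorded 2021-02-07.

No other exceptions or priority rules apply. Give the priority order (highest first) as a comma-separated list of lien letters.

C, E, D, A, B

Adjusting effective dates: D relates back to 2022-08-25 (work commenced); E was recorded within the 45-day window, so its effective date is the deed date 2021-01-26.
As a real-property tax lien, C is senior to every other lien.
Ordering the rest by effective date: E (2021-01-26), D (2022-08-25), A (2022-12-11), B (2022-12-17).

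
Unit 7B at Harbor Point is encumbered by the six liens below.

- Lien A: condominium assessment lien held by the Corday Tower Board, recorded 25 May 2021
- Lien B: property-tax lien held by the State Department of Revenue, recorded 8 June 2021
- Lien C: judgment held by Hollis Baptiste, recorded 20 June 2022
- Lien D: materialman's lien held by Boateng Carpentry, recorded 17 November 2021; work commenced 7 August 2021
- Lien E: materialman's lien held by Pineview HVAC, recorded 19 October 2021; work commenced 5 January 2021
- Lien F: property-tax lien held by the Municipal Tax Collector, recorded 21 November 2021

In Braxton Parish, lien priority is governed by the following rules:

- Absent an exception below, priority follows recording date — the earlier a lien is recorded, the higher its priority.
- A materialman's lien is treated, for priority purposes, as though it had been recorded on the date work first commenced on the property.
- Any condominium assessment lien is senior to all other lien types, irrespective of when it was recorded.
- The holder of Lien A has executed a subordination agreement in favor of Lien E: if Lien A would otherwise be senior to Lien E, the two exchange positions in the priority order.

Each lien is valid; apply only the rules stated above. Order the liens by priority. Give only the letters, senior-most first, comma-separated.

E, A, B, D, F, C

Adjusting effective dates: D is treated as recorded 7 August 2021, the work-commencement date; E's effective date is 5 January 2021, when work began.
A is a condominium assessment lien, so it outranks all other liens regardless of date.
Ordering the rest by effective date: E (5 January 2021), B (8 June 2021), D (7 August 2021), F (21 November 2021), C (20 June 2022).
The subordination applies — A was senior to E — so A and E swap.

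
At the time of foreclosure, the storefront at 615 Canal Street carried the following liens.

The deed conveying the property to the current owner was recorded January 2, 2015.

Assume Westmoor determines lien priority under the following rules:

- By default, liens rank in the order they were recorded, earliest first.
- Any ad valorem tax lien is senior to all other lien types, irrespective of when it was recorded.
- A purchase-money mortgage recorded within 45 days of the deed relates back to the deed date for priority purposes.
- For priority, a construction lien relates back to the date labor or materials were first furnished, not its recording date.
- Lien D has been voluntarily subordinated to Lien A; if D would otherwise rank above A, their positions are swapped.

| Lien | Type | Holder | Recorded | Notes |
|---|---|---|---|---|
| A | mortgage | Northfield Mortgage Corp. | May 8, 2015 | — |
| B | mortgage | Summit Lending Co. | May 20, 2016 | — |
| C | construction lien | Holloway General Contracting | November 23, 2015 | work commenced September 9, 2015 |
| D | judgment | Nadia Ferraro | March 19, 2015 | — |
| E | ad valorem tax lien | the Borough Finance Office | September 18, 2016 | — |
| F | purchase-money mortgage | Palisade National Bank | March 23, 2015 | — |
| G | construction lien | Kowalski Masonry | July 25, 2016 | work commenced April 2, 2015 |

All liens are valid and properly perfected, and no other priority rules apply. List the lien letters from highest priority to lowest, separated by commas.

Adjusting effective dates: C's effective date is September 9, 2015, when work began; F missed the 45-day window (80 days after the deed), so its recording date stands; G relates back to April 2, 2015 (work commenced).
As an ad valorem tax lien, E is senior to every other lien.
Ordering the rest by effective date: D (March 19, 2015), F (March 23, 2015), G (April 2, 2015), A (May 8, 2015), C (September 9, 2015), B (May 20, 2016).
D would otherwise be senior to A, so under the subordination agreement D and A exchange positions.

E, A, F, G, D, C, B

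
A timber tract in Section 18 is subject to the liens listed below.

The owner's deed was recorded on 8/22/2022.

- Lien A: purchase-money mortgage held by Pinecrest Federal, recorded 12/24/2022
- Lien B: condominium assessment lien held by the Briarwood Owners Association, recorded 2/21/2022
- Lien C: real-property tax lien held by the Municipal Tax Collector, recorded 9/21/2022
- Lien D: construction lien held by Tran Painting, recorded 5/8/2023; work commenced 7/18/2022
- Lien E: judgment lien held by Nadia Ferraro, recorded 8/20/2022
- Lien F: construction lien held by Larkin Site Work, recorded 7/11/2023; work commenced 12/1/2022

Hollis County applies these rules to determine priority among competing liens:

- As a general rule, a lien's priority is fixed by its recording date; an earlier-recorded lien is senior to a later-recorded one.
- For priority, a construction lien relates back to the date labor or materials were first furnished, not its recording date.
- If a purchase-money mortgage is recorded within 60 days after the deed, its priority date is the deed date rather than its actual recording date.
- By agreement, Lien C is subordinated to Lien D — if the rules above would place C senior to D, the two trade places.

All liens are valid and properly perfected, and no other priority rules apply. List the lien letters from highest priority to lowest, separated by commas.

Effective dates after the stated exceptions: A was recorded 124 days after the deed — beyond 60 days — so no relation-back applies; D relates back to 7/18/2022 (work commenced); F relates back to 12/1/2022 (work commenced).
Ordering by effective date: B (2/21/2022), D (7/18/2022), E (8/20/2022), C (9/21/2022), F (12/1/2022), A (12/24/2022).
C already ranks below D; the subordination has no effect.

B, D, E, C, F, A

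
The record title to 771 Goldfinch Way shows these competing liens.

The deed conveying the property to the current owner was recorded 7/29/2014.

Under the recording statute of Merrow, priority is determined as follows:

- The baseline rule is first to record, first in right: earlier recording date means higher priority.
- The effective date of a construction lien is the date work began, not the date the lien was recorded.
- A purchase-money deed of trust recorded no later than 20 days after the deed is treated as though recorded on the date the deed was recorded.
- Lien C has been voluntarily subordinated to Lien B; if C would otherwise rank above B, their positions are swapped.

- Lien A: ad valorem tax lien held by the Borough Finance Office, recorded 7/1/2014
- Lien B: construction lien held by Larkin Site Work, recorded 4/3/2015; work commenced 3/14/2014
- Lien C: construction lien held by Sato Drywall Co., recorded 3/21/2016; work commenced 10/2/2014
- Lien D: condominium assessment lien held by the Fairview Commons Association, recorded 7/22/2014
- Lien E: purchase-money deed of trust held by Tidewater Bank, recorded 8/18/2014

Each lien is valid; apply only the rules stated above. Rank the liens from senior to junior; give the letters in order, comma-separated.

Effective dates: B's effective date is 3/14/2014, when work began; C relates back to 10/2/2014 (work commenced); E relates back to the deed date 7/29/2014.
By effective date, earliest first: B (3/14/2014), A (7/1/2014), D (7/22/2014), E (7/29/2014), C (10/2/2014).
C already ranks below B; the subordination has no effect.

B, A, D, E, C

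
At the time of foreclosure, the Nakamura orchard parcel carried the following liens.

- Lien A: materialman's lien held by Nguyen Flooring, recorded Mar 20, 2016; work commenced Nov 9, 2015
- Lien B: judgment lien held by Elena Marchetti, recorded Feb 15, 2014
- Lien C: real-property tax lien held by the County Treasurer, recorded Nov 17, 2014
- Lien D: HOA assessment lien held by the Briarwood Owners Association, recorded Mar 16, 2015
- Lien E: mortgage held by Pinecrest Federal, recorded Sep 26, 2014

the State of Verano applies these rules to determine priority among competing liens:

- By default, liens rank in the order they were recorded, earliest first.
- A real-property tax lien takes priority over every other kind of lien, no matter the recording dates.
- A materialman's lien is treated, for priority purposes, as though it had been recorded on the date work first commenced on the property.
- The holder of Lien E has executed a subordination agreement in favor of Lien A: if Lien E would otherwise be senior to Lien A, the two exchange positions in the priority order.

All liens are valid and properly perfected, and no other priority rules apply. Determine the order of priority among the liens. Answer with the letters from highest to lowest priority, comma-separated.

First, effective dates: A's effective date is Nov 9, 2015, when work began.
C is a real-property tax lien, so it outranks all other liens regardless of date.
The other liens, earliest effective date first: B (Feb 15, 2014), E (Sep 26, 2014), D (Mar 16, 2015), A (Nov 9, 2015).
E would otherwise be senior to A, so under the subordination agreement E and A exchange positions.

C, B, A, D, E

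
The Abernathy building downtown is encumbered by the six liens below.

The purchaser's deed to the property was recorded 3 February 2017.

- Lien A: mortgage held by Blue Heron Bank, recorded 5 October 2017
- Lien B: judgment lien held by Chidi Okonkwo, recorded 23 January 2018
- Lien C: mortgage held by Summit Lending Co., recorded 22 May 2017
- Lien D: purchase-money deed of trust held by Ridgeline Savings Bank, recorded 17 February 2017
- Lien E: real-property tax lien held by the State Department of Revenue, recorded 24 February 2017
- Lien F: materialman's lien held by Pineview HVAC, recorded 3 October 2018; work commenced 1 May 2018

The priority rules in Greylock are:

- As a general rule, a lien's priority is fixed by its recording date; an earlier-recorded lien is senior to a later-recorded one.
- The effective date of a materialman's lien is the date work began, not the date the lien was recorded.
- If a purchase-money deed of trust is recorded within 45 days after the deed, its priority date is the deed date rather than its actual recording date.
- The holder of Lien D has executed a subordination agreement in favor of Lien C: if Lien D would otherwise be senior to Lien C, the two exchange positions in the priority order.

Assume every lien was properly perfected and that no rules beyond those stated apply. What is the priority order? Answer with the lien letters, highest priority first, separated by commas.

First, effective dates: D was recorded within the 45-day window, so its effective date is the deed date 3 February 2017; F is treated as recorded 1 May 2018, the work-commencement date.
Sorted by effective date: D (3 February 2017), E (24 February 2017), C (22 May 2017), A (5 October 2017), B (23 January 2018), F (1 May 2018).
The subordination applies — D was senior to C — so D and C swap.

C, E, D, A, B, F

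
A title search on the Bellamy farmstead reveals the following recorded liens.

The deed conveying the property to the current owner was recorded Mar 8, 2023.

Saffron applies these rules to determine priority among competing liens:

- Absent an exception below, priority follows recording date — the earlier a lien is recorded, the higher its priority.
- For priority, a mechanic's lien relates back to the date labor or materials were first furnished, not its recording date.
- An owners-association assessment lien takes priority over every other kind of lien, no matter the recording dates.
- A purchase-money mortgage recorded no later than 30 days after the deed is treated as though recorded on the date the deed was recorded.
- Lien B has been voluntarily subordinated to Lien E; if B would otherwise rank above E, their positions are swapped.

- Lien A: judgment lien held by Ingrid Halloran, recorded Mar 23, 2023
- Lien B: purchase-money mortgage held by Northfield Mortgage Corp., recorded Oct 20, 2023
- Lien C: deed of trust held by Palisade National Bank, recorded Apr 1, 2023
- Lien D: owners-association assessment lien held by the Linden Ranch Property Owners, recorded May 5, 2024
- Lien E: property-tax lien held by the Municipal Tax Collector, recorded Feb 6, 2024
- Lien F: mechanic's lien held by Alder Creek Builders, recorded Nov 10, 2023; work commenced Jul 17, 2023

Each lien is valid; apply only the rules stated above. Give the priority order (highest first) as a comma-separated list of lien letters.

D, A, C, F, E, B

First, effective dates: B was recorded 226 days after the deed — beyond 30 days — so no relation-back applies; F's effective date is Jul 17, 2023, when work began.
As an owners-association assessment lien, D is senior to every other lien.
The other liens, earliest effective date first: A (Mar 23, 2023), C (Apr 1, 2023), F (Jul 17, 2023), B (Oct 20, 2023), E (Feb 6, 2024).
B would otherwise be senior to E, so under the subordination agreement B and E exchange positions.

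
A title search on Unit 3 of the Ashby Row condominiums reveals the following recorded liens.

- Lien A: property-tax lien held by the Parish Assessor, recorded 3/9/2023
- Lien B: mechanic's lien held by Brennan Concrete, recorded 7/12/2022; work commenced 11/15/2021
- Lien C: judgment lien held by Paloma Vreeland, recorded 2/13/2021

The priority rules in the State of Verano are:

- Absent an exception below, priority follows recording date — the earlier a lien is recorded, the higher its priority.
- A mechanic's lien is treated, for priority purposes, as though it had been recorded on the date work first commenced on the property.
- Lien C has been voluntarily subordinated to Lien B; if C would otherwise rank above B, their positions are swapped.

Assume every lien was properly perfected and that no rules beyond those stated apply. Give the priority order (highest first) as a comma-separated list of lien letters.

B, C, A

Effective dates: B is treated as recorded 11/15/2021, the work-commencement date.
By effective date, earliest first: C (2/13/2021), B (11/15/2021), A (3/9/2023).
The subordination applies — C was senior to B — so C and B swap.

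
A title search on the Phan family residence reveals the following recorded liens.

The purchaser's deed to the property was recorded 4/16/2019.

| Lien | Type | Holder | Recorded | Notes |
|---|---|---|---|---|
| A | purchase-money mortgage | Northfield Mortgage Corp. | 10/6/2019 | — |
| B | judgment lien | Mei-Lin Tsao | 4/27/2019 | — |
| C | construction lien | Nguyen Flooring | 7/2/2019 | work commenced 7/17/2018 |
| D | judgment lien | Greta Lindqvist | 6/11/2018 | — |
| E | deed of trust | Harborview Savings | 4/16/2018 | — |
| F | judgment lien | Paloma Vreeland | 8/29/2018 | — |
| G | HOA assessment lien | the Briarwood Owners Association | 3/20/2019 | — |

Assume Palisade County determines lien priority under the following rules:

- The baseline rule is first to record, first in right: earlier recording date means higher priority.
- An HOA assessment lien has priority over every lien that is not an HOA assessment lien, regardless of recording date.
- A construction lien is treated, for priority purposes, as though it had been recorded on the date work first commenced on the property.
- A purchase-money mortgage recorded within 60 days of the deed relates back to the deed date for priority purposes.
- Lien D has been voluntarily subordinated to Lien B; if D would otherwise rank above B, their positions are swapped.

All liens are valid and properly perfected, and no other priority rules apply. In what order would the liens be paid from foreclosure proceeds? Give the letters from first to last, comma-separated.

G, E, B, C, F, D, A

Adjusting effective dates: A was recorded 173 days after the deed — beyond 60 days — so no relation-back applies; C relates back to 7/17/2018 (work commenced).
G is an HOA assessment lien and takes priority over every other lien.
Ordering the rest by effective date: E (4/16/2018), D (6/11/2018), C (7/17/2018), F (8/29/2018), B (4/27/2019), A (10/6/2019).
D is senior to B before the subordination, so the two trade places.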